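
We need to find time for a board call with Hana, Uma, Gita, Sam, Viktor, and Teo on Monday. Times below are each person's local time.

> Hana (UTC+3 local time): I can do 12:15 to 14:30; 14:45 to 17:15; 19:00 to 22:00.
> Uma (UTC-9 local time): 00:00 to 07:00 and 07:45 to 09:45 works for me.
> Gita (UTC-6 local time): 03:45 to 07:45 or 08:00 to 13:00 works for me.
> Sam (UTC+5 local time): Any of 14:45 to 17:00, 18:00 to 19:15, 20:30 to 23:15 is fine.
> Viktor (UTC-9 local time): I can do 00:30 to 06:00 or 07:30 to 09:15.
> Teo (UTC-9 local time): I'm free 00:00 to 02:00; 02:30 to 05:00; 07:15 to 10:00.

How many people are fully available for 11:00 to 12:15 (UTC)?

3

Hana in UTC: 09:15-11:30, 11:45-14:15, 16:00-19:00 (subtract 3h to convert from UTC+3).
Uma in UTC: 09:00-16:00, 16:45-18:45 (add 9h to convert from UTC-9).
Gita in UTC: 09:45-13:45, 14:00-19:00 (add 6h to convert from UTC-6).
Sam in UTC: 09:45-12:00, 13:00-14:15, 15:30-18:15 (subtract 5h to convert from UTC+5).
Viktor in UTC: 09:30-15:00, 16:30-18:15 (add 9h to convert from UTC-9).
Teo in UTC: 09:00-11:00, 11:30-14:00, 16:15-19:00 (add 9h to convert from UTC-9).
Uma, Gita, and Viktor can make the full 11:00-12:15 slot — that's 3.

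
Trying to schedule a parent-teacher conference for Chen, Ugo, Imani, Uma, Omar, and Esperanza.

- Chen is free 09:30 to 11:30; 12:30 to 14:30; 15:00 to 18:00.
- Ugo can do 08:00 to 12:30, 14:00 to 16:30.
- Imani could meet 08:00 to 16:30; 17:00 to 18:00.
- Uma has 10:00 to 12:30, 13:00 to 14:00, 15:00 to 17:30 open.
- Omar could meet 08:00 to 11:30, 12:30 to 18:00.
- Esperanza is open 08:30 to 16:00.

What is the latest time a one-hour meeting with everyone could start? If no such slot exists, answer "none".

Chen ∩ Ugo: 09:30-11:30, 14:00-14:30, 15:00-16:30.
Chen ∩ Ugo ∩ Imani: 09:30-11:30, 14:00-14:30, 15:00-16:30.
Chen ∩ Ugo ∩ Imani ∩ Uma: 10:00-11:30, 15:00-16:30.
Chen ∩ Ugo ∩ Imani ∩ Uma ∩ Omar: 10:00-11:30, 15:00-16:30.
Chen ∩ Ugo ∩ Imani ∩ Uma ∩ Omar ∩ Esperanza: 10:00-11:30, 15:00-16:00.
Those are the intersection windows.
The last common window of at least 60 minutes is 15:00-16:00; a 60-minute meeting can start as late as 15:00 and still end by 16:00.

15:00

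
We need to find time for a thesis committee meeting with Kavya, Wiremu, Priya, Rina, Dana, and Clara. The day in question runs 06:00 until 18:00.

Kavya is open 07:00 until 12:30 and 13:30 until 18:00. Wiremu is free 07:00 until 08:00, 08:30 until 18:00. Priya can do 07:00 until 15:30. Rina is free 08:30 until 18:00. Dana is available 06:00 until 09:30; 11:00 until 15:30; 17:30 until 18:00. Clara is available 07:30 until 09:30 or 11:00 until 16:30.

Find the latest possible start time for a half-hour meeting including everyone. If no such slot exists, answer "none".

Kavya ∩ Wiremu: 07:00-08:00, 08:30-12:30, 13:30-18:00.
Kavya ∩ Wiremu ∩ Priya: 07:00-08:00, 08:30-12:30, 13:30-15:30.
Kavya ∩ Wiremu ∩ Priya ∩ Rina: 08:30-12:30, 13:30-15:30.
Kavya ∩ Wiremu ∩ Priya ∩ Rina ∩ Dana: 08:30-09:30, 11:00-12:30, 13:30-15:30.
Kavya ∩ Wiremu ∩ Priya ∩ Rina ∩ Dana ∩ Clara: 08:30-09:30, 11:00-12:30, 13:30-15:30.
Those are the intersection windows.
The last common window of at least 30 minutes is 13:30-15:30; a 30-minute meeting can start as late as 15:00 and still end by 15:30.

15:00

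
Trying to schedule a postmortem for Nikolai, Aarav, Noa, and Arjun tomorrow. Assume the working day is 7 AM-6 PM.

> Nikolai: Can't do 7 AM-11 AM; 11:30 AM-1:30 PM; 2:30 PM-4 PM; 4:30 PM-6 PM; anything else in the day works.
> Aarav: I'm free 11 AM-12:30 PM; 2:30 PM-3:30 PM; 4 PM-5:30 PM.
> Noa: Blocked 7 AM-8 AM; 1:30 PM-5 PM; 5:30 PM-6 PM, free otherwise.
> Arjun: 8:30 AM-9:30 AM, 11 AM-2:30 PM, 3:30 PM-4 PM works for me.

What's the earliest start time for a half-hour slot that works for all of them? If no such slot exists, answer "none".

11:00

Nikolai free: 11:00-11:30, 13:30-14:30, 16:00-16:30 (invert busy blocks within the working day).
Aarav free: 11:00-12:30, 14:30-15:30, 16:00-17:30.
Noa free: 08:00-13:30, 17:00-17:30 (invert busy blocks within the working day).
Arjun free: 08:30-09:30, 11:00-14:30, 15:30-16:00.
Nikolai ∩ Aarav: 11:00-11:30, 16:00-16:30.
Nikolai ∩ Aarav ∩ Noa: 11:00-11:30.
Nikolai ∩ Aarav ∩ Noa ∩ Arjun: 11:00-11:30.
The first common window of at least 30 minutes is 11:00-11:30, so the earliest start is 11:00.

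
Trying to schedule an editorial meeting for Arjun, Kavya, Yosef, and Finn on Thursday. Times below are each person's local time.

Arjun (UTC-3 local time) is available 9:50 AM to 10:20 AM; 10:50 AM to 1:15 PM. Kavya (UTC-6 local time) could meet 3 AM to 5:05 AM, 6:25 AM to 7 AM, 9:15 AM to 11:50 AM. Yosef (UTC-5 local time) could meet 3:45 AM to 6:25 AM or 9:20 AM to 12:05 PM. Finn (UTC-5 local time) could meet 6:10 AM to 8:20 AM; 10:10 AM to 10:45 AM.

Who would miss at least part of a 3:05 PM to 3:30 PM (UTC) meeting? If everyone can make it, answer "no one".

Arjun in UTC: 12:50-13:20, 13:50-16:15 (add 3h to convert from UTC-3).
Kavya in UTC: 09:00-11:05, 12:25-13:00, 15:15-17:50 (add 6h to convert from UTC-6).
Yosef in UTC: 08:45-11:25, 14:20-17:05 (add 5h to convert from UTC-5).
Finn in UTC: 11:10-13:20, 15:10-15:45 (add 5h to convert from UTC-5).
Arjun: free for 15:05-15:30. Kavya: not fully free for 15:05-15:30. Yosef: free for 15:05-15:30. Finn: not fully free for 15:05-15:30.

Finn, Kavya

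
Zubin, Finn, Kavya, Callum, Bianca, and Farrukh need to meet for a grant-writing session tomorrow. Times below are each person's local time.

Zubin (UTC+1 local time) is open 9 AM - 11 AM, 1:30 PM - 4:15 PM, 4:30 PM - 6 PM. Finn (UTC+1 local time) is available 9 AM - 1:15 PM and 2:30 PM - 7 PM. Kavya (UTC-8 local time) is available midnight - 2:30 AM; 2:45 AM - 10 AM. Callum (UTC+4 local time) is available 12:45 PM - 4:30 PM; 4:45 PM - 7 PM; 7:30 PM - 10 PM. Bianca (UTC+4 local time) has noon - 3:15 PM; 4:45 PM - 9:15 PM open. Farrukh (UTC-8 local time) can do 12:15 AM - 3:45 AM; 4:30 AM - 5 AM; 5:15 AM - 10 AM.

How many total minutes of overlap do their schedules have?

255

Zubin in UTC: 08:00-10:00, 12:30-15:15, 15:30-17:00 (subtract 1h to convert from UTC+1).
Finn in UTC: 08:00-12:15, 13:30-18:00 (subtract 1h to convert from UTC+1).
Kavya in UTC: 08:00-10:30, 10:45-18:00 (add 8h to convert from UTC-8).
Callum in UTC: 08:45-12:30, 12:45-15:00, 15:30-18:00 (subtract 4h to convert from UTC+4).
Bianca in UTC: 08:00-11:15, 12:45-17:15 (subtract 4h to convert from UTC+4).
Farrukh in UTC: 08:15-11:45, 12:30-13:00, 13:15-18:00 (add 8h to convert from UTC-8).
Zubin ∩ Finn: 08:00-10:00, 13:30-15:15, 15:30-17:00.
Zubin ∩ Finn ∩ Kavya: 08:00-10:00, 13:30-15:15, 15:30-17:00.
Zubin ∩ Finn ∩ Kavya ∩ Callum: 08:45-10:00, 13:30-15:00, 15:30-17:00.
Zubin ∩ Finn ∩ Kavya ∩ Callum ∩ Bianca: 08:45-10:00, 13:30-15:00, 15:30-17:00.
Zubin ∩ Finn ∩ Kavya ∩ Callum ∩ Bianca ∩ Farrukh: 08:45-10:00, 13:30-15:00, 15:30-17:00.
So the common availability across everyone is 08:45-10:00, 13:30-15:00, 15:30-17:00.
Summing the common windows: 75 + 90 + 90 = 255 minutes.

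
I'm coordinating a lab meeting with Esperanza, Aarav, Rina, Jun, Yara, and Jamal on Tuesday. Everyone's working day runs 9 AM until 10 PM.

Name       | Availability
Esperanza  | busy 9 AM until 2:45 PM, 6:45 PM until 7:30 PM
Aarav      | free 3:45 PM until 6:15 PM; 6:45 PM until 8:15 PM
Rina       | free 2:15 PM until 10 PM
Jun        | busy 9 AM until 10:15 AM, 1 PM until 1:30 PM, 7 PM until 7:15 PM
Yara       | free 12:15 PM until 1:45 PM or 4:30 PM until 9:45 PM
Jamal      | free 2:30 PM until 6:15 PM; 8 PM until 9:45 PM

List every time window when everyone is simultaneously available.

Esperanza free: 14:45-18:45, 19:30-22:00 (invert busy blocks within the working day).
Aarav free: 15:45-18:15, 18:45-20:15.
Rina free: 14:15-22:00.
Jun free: 10:15-13:00, 13:30-19:00, 19:15-22:00 (invert busy blocks within the working day).
Yara free: 12:15-13:45, 16:30-21:45.
Jamal free: 14:30-18:15, 20:00-21:45.
Esperanza ∩ Aarav: 15:45-18:15, 19:30-20:15.
Esperanza ∩ Aarav ∩ Rina: 15:45-18:15, 19:30-20:15.
Esperanza ∩ Aarav ∩ Rina ∩ Jun: 15:45-18:15, 19:30-20:15.
Esperanza ∩ Aarav ∩ Rina ∩ Jun ∩ Yara: 16:30-18:15, 19:30-20:15.
Esperanza ∩ Aarav ∩ Rina ∩ Jun ∩ Yara ∩ Jamal: 16:30-18:15, 20:00-20:15.
So the common availability across everyone is 16:30-18:15, 20:00-20:15.

16:30-18:15, 20:00-20:15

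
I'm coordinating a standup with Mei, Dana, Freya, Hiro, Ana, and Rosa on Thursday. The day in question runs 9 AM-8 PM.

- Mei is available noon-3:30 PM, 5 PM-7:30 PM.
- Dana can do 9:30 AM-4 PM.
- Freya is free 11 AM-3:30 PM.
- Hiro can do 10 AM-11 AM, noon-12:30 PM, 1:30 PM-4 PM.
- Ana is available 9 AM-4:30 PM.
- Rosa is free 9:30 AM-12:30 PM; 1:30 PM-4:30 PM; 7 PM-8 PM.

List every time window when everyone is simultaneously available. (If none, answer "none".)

Mei ∩ Dana: 12:00-15:30.
Mei ∩ Dana ∩ Freya: 12:00-15:30.
Mei ∩ Dana ∩ Freya ∩ Hiro: 12:00-12:30, 13:30-15:30.
Mei ∩ Dana ∩ Freya ∩ Hiro ∩ Ana: 12:00-12:30, 13:30-15:30.
Mei ∩ Dana ∩ Freya ∩ Hiro ∩ Ana ∩ Rosa: 12:00-12:30, 13:30-15:30.
So the common availability across everyone is 12:00-12:30, 13:30-15:30.

12:00-12:30, 13:30-15:30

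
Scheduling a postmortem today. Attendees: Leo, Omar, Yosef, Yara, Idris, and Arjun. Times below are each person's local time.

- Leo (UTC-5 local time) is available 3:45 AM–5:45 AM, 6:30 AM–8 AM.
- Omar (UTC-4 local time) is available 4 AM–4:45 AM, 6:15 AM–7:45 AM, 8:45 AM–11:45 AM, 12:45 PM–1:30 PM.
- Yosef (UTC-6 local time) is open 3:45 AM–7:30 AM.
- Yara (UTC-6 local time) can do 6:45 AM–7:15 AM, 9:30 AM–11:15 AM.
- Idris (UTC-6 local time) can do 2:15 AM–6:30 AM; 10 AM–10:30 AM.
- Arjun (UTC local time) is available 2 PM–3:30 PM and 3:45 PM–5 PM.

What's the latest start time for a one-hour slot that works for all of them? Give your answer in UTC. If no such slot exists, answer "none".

Leo in UTC: 08:45-10:45, 11:30-13:00 (add 5h to convert from UTC-5).
Omar in UTC: 08:00-08:45, 10:15-11:45, 12:45-15:45, 16:45-17:30 (add 4h to convert from UTC-4).
Yosef in UTC: 09:45-13:30 (add 6h to convert from UTC-6).
Yara in UTC: 12:45-13:15, 15:30-17:15 (add 6h to convert from UTC-6).
Idris in UTC: 08:15-12:30, 16:00-16:30 (add 6h to convert from UTC-6).
Arjun in UTC: 14:00-15:30, 15:45-17:00.
Leo ∩ Omar: 10:15-10:45, 11:30-11:45, 12:45-13:00.
Leo ∩ Omar ∩ Yosef: 10:15-10:45, 11:30-11:45, 12:45-13:00.
Leo ∩ Omar ∩ Yosef ∩ Yara: 12:45-13:00.
Leo ∩ Omar ∩ Yosef ∩ Yara ∩ Idris: ∅.
Leo ∩ Omar ∩ Yosef ∩ Yara ∩ Idris ∩ Arjun: ∅.
There is no time when everyone is free.
No common window is at least 60 minutes long.

none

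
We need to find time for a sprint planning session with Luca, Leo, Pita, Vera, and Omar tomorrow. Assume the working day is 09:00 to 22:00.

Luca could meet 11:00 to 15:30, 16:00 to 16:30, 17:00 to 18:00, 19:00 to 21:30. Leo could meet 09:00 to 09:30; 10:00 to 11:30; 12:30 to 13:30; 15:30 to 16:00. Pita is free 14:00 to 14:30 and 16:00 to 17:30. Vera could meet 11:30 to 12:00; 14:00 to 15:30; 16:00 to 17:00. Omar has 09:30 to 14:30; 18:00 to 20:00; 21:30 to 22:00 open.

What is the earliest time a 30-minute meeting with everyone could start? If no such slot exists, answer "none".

none

Luca ∩ Leo: 11:00-11:30, 12:30-13:30.
Luca ∩ Leo ∩ Pita: ∅.
Luca ∩ Leo ∩ Pita ∩ Vera: ∅.
Luca ∩ Leo ∩ Pita ∩ Vera ∩ Omar: ∅.
There is no time when everyone is free.
No common window is at least 30 minutes long.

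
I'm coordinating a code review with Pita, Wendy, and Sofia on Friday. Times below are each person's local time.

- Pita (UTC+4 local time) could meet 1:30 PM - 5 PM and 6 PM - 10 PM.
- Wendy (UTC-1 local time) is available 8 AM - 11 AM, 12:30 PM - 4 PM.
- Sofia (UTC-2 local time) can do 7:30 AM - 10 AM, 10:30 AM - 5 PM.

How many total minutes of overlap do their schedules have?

Pita in UTC: 09:30-13:00, 14:00-18:00 (subtract 4h to convert from UTC+4).
Wendy in UTC: 09:00-12:00, 13:30-17:00 (add 1h to convert from UTC-1).
Sofia in UTC: 09:30-12:00, 12:30-19:00 (add 2h to convert from UTC-2).
Pita ∩ Wendy: 09:30-12:00, 14:00-17:00.
Pita ∩ Wendy ∩ Sofia: 09:30-12:00, 14:00-17:00.
Summing the common windows: 150 + 180 = 330 minutes.

330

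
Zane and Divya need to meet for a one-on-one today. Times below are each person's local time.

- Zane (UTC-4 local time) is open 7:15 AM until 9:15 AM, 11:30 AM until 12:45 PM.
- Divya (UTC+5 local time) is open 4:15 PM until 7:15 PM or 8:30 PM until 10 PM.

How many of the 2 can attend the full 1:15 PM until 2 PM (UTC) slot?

Zane in UTC: 11:15-13:15, 15:30-16:45 (add 4h to convert from UTC-4).
Divya in UTC: 11:15-14:15, 15:30-17:00 (subtract 5h to convert from UTC+5).
Divya can make the full 13:15-14:00 slot — that's 1.

1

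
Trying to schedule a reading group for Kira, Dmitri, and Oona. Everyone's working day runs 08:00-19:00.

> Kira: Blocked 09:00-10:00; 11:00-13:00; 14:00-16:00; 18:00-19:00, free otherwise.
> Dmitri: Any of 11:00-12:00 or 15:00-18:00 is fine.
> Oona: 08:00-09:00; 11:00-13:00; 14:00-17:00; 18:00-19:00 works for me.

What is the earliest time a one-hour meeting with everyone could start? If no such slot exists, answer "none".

Kira free: 08:00-09:00, 10:00-11:00, 13:00-14:00, 16:00-18:00 (invert busy blocks within the working day).
Dmitri free: 11:00-12:00, 15:00-18:00.
Oona free: 08:00-09:00, 11:00-13:00, 14:00-17:00, 18:00-19:00.
Kira ∩ Dmitri: 16:00-18:00.
Kira ∩ Dmitri ∩ Oona: 16:00-17:00.
The first common window of at least 60 minutes is 16:00-17:00, so the earliest start is 16:00.

16:00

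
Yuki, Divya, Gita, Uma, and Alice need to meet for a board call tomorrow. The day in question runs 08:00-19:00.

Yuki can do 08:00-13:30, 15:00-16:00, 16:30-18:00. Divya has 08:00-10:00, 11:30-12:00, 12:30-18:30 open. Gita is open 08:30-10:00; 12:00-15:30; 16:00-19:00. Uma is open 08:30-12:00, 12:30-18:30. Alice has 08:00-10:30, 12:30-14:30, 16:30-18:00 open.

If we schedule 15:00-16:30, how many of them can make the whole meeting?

Divya and Uma can make the full 15:00-16:30 slot — that's 2.

2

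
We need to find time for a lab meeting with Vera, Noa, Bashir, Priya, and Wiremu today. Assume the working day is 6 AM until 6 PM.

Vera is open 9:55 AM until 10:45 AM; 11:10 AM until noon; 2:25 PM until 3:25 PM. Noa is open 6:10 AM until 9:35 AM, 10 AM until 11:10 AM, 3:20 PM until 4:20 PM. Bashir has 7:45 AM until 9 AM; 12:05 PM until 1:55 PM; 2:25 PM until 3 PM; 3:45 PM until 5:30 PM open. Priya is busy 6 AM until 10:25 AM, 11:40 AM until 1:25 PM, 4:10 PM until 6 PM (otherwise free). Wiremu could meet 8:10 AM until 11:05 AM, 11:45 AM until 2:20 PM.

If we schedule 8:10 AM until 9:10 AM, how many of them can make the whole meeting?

Vera free: 09:55-10:45, 11:10-12:00, 14:25-15:25.
Noa free: 06:10-09:35, 10:00-11:10, 15:20-16:20.
Bashir free: 07:45-09:00, 12:05-13:55, 14:25-15:00, 15:45-17:30.
Priya free: 10:25-11:40, 13:25-16:10 (invert busy blocks within the working day).
Wiremu free: 08:10-11:05, 11:45-14:20.
Noa and Wiremu can make the full 08:10-09:10 slot — that's 2.

2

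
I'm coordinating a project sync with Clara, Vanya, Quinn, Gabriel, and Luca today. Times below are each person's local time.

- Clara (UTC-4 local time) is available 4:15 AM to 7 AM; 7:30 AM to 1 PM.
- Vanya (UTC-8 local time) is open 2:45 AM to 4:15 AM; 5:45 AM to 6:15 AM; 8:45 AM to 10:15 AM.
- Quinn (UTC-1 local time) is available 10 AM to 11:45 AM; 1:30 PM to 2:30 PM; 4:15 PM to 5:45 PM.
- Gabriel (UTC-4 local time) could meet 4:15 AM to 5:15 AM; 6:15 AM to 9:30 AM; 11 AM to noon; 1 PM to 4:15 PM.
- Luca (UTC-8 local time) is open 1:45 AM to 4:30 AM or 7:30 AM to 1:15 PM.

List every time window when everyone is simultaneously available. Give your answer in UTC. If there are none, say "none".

11:30-12:15

Clara in UTC: 08:15-11:00, 11:30-17:00 (add 4h to convert from UTC-4).
Vanya in UTC: 10:45-12:15, 13:45-14:15, 16:45-18:15 (add 8h to convert from UTC-8).
Quinn in UTC: 11:00-12:45, 14:30-15:30, 17:15-18:45 (add 1h to convert from UTC-1).
Gabriel in UTC: 08:15-09:15, 10:15-13:30, 15:00-16:00, 17:00-20:15 (add 4h to convert from UTC-4).
Luca in UTC: 09:45-12:30, 15:30-21:15 (add 8h to convert from UTC-8).
Clara ∩ Vanya: 10:45-11:00, 11:30-12:15, 13:45-14:15, 16:45-17:00.
Clara ∩ Vanya ∩ Quinn: 11:30-12:15.
Clara ∩ Vanya ∩ Quinn ∩ Gabriel: 11:30-12:15.
Clara ∩ Vanya ∩ Quinn ∩ Gabriel ∩ Luca: 11:30-12:15.
Those are the intersection windows.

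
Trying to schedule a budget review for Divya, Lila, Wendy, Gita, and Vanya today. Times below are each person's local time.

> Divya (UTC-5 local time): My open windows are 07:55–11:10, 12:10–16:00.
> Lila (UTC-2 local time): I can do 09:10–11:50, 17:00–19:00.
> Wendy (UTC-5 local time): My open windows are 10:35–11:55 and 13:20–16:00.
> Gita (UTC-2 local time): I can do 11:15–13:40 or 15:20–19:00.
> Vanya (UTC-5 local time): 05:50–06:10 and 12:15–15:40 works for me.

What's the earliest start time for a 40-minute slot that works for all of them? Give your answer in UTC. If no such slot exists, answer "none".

19:00

Divya in UTC: 12:55-16:10, 17:10-21:00 (add 5h to convert from UTC-5).
Lila in UTC: 11:10-13:50, 19:00-21:00 (add 2h to convert from UTC-2).
Wendy in UTC: 15:35-16:55, 18:20-21:00 (add 5h to convert from UTC-5).
Gita in UTC: 13:15-15:40, 17:20-21:00 (add 2h to convert from UTC-2).
Vanya in UTC: 10:50-11:10, 17:15-20:40 (add 5h to convert from UTC-5).
Divya ∩ Lila: 12:55-13:50, 19:00-21:00.
Divya ∩ Lila ∩ Wendy: 19:00-21:00.
Divya ∩ Lila ∩ Wendy ∩ Gita: 19:00-21:00.
Divya ∩ Lila ∩ Wendy ∩ Gita ∩ Vanya: 19:00-20:40.
Those are the intersection windows.
The first common window of at least 40 minutes is 19:00-20:40, so the earliest start is 19:00.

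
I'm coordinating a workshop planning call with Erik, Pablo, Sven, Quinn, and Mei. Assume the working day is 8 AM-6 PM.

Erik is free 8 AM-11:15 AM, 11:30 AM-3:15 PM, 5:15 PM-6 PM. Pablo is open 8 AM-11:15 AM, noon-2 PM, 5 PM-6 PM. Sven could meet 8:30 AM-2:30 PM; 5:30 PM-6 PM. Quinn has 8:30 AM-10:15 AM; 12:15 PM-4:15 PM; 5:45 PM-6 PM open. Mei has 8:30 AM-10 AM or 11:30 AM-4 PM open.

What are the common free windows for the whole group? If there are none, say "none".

Erik ∩ Pablo: 08:00-11:15, 12:00-14:00, 17:15-18:00.
Erik ∩ Pablo ∩ Sven: 08:30-11:15, 12:00-14:00, 17:30-18:00.
Erik ∩ Pablo ∩ Sven ∩ Quinn: 08:30-10:15, 12:15-14:00, 17:45-18:00.
Erik ∩ Pablo ∩ Sven ∩ Quinn ∩ Mei: 08:30-10:00, 12:15-14:00.
Those are the intersection windows.

08:30-10:00, 12:15-14:00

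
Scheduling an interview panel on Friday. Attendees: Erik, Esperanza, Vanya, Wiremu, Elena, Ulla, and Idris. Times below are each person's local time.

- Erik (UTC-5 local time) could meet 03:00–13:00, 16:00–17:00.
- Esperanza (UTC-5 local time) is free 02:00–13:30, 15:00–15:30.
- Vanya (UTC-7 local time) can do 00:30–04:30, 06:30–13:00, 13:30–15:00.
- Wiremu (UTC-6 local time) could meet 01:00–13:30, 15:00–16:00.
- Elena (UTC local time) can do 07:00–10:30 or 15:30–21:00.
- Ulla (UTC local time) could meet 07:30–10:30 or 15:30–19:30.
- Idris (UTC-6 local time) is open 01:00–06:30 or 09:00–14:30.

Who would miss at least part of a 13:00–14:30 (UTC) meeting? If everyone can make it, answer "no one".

Erik in UTC: 08:00-18:00, 21:00-22:00 (add 5h to convert from UTC-5).
Esperanza in UTC: 07:00-18:30, 20:00-20:30 (add 5h to convert from UTC-5).
Vanya in UTC: 07:30-11:30, 13:30-20:00, 20:30-22:00 (add 7h to convert from UTC-7).
Wiremu in UTC: 07:00-19:30, 21:00-22:00 (add 6h to convert from UTC-6).
Elena in UTC: 07:00-10:30, 15:30-21:00.
Ulla in UTC: 07:30-10:30, 15:30-19:30.
Idris in UTC: 07:00-12:30, 15:00-20:30 (add 6h to convert from UTC-6).
Erik: free for 13:00-14:30. Esperanza: free for 13:00-14:30. Vanya: not fully free for 13:00-14:30. Wiremu: free for 13:00-14:30. Elena: not fully free for 13:00-14:30. Ulla: not fully free for 13:00-14:30. Idris: not fully free for 13:00-14:30.

Elena, Idris, Ulla, Vanya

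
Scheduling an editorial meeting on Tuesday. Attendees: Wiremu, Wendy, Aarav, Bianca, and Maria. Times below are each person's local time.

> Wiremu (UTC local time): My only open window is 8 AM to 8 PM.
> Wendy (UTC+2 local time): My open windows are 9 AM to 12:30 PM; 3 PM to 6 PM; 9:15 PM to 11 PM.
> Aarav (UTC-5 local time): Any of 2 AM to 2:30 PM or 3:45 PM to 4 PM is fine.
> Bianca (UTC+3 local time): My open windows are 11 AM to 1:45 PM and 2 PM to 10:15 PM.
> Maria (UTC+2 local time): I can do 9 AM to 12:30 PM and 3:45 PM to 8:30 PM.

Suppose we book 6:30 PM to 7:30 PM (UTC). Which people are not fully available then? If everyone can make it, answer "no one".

Wiremu in UTC: 08:00-20:00.
Wendy in UTC: 07:00-10:30, 13:00-16:00, 19:15-21:00 (subtract 2h to convert from UTC+2).
Aarav in UTC: 07:00-19:30, 20:45-21:00 (add 5h to convert from UTC-5).
Bianca in UTC: 08:00-10:45, 11:00-19:15 (subtract 3h to convert from UTC+3).
Maria in UTC: 07:00-10:30, 13:45-18:30 (subtract 2h to convert from UTC+2).
Wiremu: free for 18:30-19:30. Wendy: not fully free for 18:30-19:30. Aarav: free for 18:30-19:30. Bianca: not fully free for 18:30-19:30. Maria: not fully free for 18:30-19:30.

Bianca, Maria, Wendy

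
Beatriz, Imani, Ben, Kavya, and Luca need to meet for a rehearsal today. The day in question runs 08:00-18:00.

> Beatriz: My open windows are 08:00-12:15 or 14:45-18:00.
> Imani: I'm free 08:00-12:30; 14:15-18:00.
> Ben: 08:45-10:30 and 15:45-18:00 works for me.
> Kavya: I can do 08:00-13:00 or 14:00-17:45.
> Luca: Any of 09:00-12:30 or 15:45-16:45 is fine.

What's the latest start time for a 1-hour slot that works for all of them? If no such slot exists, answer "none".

Beatriz ∩ Imani: 08:00-12:15, 14:45-18:00.
Beatriz ∩ Imani ∩ Ben: 08:45-10:30, 15:45-18:00.
Beatriz ∩ Imani ∩ Ben ∩ Kavya: 08:45-10:30, 15:45-17:45.
Beatriz ∩ Imani ∩ Ben ∩ Kavya ∩ Luca: 09:00-10:30, 15:45-16:45.
The last common window of at least 60 minutes is 15:45-16:45; a 60-minute meeting can start as late as 15:45 and still end by 16:45.

15:45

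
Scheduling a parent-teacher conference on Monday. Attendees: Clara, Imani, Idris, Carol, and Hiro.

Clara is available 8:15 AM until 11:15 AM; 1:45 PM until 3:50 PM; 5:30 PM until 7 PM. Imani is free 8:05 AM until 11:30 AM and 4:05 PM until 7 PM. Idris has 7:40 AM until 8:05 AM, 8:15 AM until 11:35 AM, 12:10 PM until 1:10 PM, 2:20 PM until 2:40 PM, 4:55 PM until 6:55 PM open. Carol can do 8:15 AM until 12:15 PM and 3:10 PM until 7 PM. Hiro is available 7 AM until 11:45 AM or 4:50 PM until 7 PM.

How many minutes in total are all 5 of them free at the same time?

265

Clara ∩ Imani: 08:15-11:15, 17:30-19:00.
Clara ∩ Imani ∩ Idris: 08:15-11:15, 17:30-18:55.
Clara ∩ Imani ∩ Idris ∩ Carol: 08:15-11:15, 17:30-18:55.
Clara ∩ Imani ∩ Idris ∩ Carol ∩ Hiro: 08:15-11:15, 17:30-18:55.
Summing the common windows: 180 + 85 = 265 minutes.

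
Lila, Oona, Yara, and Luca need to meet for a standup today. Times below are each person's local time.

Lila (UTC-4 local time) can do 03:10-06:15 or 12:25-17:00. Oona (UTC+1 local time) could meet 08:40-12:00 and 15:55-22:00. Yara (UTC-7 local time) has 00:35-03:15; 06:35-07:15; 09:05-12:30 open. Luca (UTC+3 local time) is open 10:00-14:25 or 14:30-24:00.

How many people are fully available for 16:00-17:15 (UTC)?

2

Lila in UTC: 07:10-10:15, 16:25-21:00 (add 4h to convert from UTC-4).
Oona in UTC: 07:40-11:00, 14:55-21:00 (subtract 1h to convert from UTC+1).
Yara in UTC: 07:35-10:15, 13:35-14:15, 16:05-19:30 (add 7h to convert from UTC-7).
Luca in UTC: 07:00-11:25, 11:30-21:00 (subtract 3h to convert from UTC+3).
Oona and Luca can make the full 16:00-17:15 slot — that's 2.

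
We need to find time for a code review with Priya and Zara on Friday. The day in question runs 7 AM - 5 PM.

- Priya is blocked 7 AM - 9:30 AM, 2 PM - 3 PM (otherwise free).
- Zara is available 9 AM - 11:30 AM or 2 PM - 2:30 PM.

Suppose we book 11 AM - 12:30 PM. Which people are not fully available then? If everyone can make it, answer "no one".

Zara

Priya free: 09:30-14:00, 15:00-17:00 (invert busy blocks within the working day).
Zara free: 09:00-11:30, 14:00-14:30.
Priya: free for 11:00-12:30. Zara: not fully free for 11:00-12:30.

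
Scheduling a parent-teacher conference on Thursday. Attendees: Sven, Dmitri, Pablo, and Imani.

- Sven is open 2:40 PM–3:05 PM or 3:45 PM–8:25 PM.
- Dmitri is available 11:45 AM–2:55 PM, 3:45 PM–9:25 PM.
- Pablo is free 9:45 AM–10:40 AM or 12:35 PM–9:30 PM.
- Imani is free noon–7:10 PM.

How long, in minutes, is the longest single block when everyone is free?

Sven ∩ Dmitri: 14:40-14:55, 15:45-20:25.
Sven ∩ Dmitri ∩ Pablo: 14:40-14:55, 15:45-20:25.
Sven ∩ Dmitri ∩ Pablo ∩ Imani: 14:40-14:55, 15:45-19:10.
The longest is 15:45-19:10 at 205 minutes.

205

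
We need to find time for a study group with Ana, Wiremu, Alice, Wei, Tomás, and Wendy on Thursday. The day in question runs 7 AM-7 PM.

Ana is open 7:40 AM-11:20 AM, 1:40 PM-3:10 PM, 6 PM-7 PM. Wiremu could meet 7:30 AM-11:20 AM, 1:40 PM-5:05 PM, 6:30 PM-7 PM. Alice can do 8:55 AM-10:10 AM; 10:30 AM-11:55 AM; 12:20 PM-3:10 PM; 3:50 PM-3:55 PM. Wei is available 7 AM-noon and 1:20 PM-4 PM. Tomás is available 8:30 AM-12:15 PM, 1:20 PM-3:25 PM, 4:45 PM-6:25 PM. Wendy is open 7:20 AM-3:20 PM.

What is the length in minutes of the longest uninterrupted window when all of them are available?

Ana ∩ Wiremu: 07:40-11:20, 13:40-15:10, 18:30-19:00.
Ana ∩ Wiremu ∩ Alice: 08:55-10:10, 10:30-11:20, 13:40-15:10.
Ana ∩ Wiremu ∩ Alice ∩ Wei: 08:55-10:10, 10:30-11:20, 13:40-15:10.
Ana ∩ Wiremu ∩ Alice ∩ Wei ∩ Tomás: 08:55-10:10, 10:30-11:20, 13:40-15:10.
Ana ∩ Wiremu ∩ Alice ∩ Wei ∩ Tomás ∩ Wendy: 08:55-10:10, 10:30-11:20, 13:40-15:10.
The longest is 13:40-15:10 at 90 minutes.

90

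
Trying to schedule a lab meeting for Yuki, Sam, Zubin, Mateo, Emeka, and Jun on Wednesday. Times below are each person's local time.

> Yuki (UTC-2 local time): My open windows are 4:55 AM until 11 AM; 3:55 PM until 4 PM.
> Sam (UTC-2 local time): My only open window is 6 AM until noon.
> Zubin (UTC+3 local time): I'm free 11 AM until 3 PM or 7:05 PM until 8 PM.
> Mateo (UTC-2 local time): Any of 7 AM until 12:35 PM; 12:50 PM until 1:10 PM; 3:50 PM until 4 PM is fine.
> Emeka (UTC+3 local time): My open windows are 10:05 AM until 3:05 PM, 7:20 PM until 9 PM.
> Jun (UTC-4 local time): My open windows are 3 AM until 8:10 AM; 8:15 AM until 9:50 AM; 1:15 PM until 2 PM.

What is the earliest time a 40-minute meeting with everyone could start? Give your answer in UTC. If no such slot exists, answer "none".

Yuki in UTC: 06:55-13:00, 17:55-18:00 (add 2h to convert from UTC-2).
Sam in UTC: 08:00-14:00 (add 2h to convert from UTC-2).
Zubin in UTC: 08:00-12:00, 16:05-17:00 (subtract 3h to convert from UTC+3).
Mateo in UTC: 09:00-14:35, 14:50-15:10, 17:50-18:00 (add 2h to convert from UTC-2).
Emeka in UTC: 07:05-12:05, 16:20-18:00 (subtract 3h to convert from UTC+3).
Jun in UTC: 07:00-12:10, 12:15-13:50, 17:15-18:00 (add 4h to convert from UTC-4).
Yuki ∩ Sam: 08:00-13:00.
Yuki ∩ Sam ∩ Zubin: 08:00-12:00.
Yuki ∩ Sam ∩ Zubin ∩ Mateo: 09:00-12:00.
Yuki ∩ Sam ∩ Zubin ∩ Mateo ∩ Emeka: 09:00-12:00.
Yuki ∩ Sam ∩ Zubin ∩ Mateo ∩ Emeka ∩ Jun: 09:00-12:00.
Those are the intersection windows.
The first common window of at least 40 minutes is 09:00-12:00, so the earliest start is 09:00.

09:00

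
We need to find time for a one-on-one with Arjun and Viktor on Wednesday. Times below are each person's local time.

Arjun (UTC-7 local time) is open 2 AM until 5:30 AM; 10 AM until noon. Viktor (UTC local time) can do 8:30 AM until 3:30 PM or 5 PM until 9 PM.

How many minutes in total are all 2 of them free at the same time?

330

Arjun in UTC: 09:00-12:30, 17:00-19:00 (add 7h to convert from UTC-7).
Viktor in UTC: 08:30-15:30, 17:00-21:00.
Arjun ∩ Viktor: 09:00-12:30, 17:00-19:00.
Summing the common windows: 210 + 120 = 330 minutes.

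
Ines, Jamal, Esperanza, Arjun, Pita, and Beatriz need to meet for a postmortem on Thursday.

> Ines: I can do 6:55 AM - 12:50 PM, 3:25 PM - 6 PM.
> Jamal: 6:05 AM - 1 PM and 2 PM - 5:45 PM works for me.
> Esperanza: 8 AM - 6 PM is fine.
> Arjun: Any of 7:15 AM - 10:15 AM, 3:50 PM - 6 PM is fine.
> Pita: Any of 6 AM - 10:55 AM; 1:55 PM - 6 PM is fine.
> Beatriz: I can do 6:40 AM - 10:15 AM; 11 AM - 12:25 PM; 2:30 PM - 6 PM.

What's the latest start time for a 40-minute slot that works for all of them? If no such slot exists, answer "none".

17:05

Ines ∩ Jamal: 06:55-12:50, 15:25-17:45.
Ines ∩ Jamal ∩ Esperanza: 08:00-12:50, 15:25-17:45.
Ines ∩ Jamal ∩ Esperanza ∩ Arjun: 08:00-10:15, 15:50-17:45.
Ines ∩ Jamal ∩ Esperanza ∩ Arjun ∩ Pita: 08:00-10:15, 15:50-17:45.
Ines ∩ Jamal ∩ Esperanza ∩ Arjun ∩ Pita ∩ Beatriz: 08:00-10:15, 15:50-17:45.
The last common window of at least 40 minutes is 15:50-17:45; a 40-minute meeting can start as late as 17:05 and still end by 17:45.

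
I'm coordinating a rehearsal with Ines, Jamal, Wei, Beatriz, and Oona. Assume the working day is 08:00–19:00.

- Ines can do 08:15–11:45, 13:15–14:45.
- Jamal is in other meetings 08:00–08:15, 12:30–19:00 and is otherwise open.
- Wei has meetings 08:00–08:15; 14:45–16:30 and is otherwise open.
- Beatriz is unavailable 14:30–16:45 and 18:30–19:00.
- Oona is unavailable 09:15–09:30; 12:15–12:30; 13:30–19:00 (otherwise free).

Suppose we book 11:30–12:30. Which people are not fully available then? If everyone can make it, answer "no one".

Ines free: 08:15-11:45, 13:15-14:45.
Jamal free: 08:15-12:30 (invert busy blocks within the working day).
Wei free: 08:15-14:45, 16:30-19:00 (invert busy blocks within the working day).
Beatriz free: 08:00-14:30, 16:45-18:30 (invert busy blocks within the working day).
Oona free: 08:00-09:15, 09:30-12:15, 12:30-13:30 (invert busy blocks within the working day).
Ines: not fully free for 11:30-12:30. Jamal: free for 11:30-12:30. Wei: free for 11:30-12:30. Beatriz: free for 11:30-12:30. Oona: not fully free for 11:30-12:30.

Ines, Oona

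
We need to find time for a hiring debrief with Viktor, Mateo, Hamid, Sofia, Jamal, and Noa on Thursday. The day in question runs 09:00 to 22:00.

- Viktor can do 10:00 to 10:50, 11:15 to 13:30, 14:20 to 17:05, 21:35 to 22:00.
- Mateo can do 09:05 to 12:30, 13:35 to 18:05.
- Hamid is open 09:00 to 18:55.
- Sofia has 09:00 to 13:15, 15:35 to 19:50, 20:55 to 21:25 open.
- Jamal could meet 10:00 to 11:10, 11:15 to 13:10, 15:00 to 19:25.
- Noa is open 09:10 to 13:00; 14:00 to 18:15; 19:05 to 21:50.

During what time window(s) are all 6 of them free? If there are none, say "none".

Viktor ∩ Mateo: 10:00-10:50, 11:15-12:30, 14:20-17:05.
Viktor ∩ Mateo ∩ Hamid: 10:00-10:50, 11:15-12:30, 14:20-17:05.
Viktor ∩ Mateo ∩ Hamid ∩ Sofia: 10:00-10:50, 11:15-12:30, 15:35-17:05.
Viktor ∩ Mateo ∩ Hamid ∩ Sofia ∩ Jamal: 10:00-10:50, 11:15-12:30, 15:35-17:05.
Viktor ∩ Mateo ∩ Hamid ∩ Sofia ∩ Jamal ∩ Noa: 10:00-10:50, 11:15-12:30, 15:35-17:05.
Those are the intersection windows.

10:00-10:50, 11:15-12:30, 15:35-17:05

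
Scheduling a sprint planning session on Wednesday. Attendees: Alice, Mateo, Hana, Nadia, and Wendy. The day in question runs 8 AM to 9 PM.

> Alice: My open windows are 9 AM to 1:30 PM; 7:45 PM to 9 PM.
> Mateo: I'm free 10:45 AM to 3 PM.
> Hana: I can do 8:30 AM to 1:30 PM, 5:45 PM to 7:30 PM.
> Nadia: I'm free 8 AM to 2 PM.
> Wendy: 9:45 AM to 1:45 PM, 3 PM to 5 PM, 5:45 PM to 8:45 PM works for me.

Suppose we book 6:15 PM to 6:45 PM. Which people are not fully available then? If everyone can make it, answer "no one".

Alice: not fully free for 18:15-18:45. Mateo: not fully free for 18:15-18:45. Hana: free for 18:15-18:45. Nadia: not fully free for 18:15-18:45. Wendy: free for 18:15-18:45.

Alice, Mateo, Nadia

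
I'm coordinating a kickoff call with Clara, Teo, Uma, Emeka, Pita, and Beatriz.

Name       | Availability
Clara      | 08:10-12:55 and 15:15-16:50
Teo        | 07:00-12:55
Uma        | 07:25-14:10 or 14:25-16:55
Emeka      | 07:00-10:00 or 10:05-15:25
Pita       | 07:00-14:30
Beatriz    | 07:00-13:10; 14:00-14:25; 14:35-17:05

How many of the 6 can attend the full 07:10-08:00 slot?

Teo, Emeka, Pita, and Beatriz can make the full 07:10-08:00 slot — that's 4.

4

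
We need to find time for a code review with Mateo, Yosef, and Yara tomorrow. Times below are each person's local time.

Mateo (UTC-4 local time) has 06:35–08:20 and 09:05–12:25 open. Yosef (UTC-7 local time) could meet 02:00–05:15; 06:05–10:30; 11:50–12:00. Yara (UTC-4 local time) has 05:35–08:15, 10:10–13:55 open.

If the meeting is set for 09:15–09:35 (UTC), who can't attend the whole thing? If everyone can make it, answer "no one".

Mateo, Yara

Mateo in UTC: 10:35-12:20, 13:05-16:25 (add 4h to convert from UTC-4).
Yosef in UTC: 09:00-12:15, 13:05-17:30, 18:50-19:00 (add 7h to convert from UTC-7).
Yara in UTC: 09:35-12:15, 14:10-17:55 (add 4h to convert from UTC-4).
Mateo: not fully free for 09:15-09:35. Yosef: free for 09:15-09:35. Yara: not fully free for 09:15-09:35.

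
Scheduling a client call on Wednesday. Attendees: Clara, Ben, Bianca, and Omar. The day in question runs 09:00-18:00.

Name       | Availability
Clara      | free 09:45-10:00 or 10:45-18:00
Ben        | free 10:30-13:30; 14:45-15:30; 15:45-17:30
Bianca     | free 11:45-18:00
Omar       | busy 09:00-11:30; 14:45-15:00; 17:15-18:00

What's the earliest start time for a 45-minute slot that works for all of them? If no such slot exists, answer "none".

Clara free: 09:45-10:00, 10:45-18:00.
Ben free: 10:30-13:30, 14:45-15:30, 15:45-17:30.
Bianca free: 11:45-18:00.
Omar free: 11:30-14:45, 15:00-17:15 (invert busy blocks within the working day).
Clara ∩ Ben: 10:45-13:30, 14:45-15:30, 15:45-17:30.
Clara ∩ Ben ∩ Bianca: 11:45-13:30, 14:45-15:30, 15:45-17:30.
Clara ∩ Ben ∩ Bianca ∩ Omar: 11:45-13:30, 15:00-15:30, 15:45-17:15.
Those are the intersection windows.
The first common window of at least 45 minutes is 11:45-13:30, so the earliest start is 11:45.

11:45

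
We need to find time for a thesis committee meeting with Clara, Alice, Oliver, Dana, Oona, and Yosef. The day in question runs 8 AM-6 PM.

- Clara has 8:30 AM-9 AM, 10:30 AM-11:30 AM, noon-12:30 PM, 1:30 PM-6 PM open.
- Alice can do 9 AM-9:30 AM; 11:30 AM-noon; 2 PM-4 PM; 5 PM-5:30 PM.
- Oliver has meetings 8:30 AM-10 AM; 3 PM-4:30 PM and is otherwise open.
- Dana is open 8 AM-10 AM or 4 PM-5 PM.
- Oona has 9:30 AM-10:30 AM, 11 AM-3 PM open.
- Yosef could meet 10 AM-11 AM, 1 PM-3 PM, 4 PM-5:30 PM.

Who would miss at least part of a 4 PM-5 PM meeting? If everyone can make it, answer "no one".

Clara free: 08:30-09:00, 10:30-11:30, 12:00-12:30, 13:30-18:00.
Alice free: 09:00-09:30, 11:30-12:00, 14:00-16:00, 17:00-17:30.
Oliver free: 08:00-08:30, 10:00-15:00, 16:30-18:00 (invert busy blocks within the working day).
Dana free: 08:00-10:00, 16:00-17:00.
Oona free: 09:30-10:30, 11:00-15:00.
Yosef free: 10:00-11:00, 13:00-15:00, 16:00-17:30.
Clara: free for 16:00-17:00. Alice: not fully free for 16:00-17:00. Oliver: not fully free for 16:00-17:00. Dana: free for 16:00-17:00. Oona: not fully free for 16:00-17:00. Yosef: free for 16:00-17:00.

Alice, Oliver, Oona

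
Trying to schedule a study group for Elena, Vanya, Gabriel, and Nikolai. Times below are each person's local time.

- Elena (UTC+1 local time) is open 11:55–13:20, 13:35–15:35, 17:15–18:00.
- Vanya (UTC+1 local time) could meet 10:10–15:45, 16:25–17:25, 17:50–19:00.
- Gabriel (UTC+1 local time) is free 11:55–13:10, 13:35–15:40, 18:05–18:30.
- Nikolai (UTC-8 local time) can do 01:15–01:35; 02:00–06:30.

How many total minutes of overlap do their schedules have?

190

Elena in UTC: 10:55-12:20, 12:35-14:35, 16:15-17:00 (subtract 1h to convert from UTC+1).
Vanya in UTC: 09:10-14:45, 15:25-16:25, 16:50-18:00 (subtract 1h to convert from UTC+1).
Gabriel in UTC: 10:55-12:10, 12:35-14:40, 17:05-17:30 (subtract 1h to convert from UTC+1).
Nikolai in UTC: 09:15-09:35, 10:00-14:30 (add 8h to convert from UTC-8).
Elena ∩ Vanya: 10:55-12:20, 12:35-14:35, 16:15-16:25, 16:50-17:00.
Elena ∩ Vanya ∩ Gabriel: 10:55-12:10, 12:35-14:35.
Elena ∩ Vanya ∩ Gabriel ∩ Nikolai: 10:55-12:10, 12:35-14:30.
Summing the common windows: 75 + 115 = 190 minutes.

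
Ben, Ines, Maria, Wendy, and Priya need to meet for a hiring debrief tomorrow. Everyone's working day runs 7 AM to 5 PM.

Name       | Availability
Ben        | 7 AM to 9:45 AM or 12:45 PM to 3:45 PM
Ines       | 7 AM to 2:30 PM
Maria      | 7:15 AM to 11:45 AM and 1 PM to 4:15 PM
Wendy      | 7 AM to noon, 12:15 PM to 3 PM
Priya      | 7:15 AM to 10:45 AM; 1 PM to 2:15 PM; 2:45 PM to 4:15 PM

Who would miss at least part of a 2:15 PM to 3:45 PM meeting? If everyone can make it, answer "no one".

Ben: free for 14:15-15:45. Ines: not fully free for 14:15-15:45. Maria: free for 14:15-15:45. Wendy: not fully free for 14:15-15:45. Priya: not fully free for 14:15-15:45.

Ines, Priya, Wendy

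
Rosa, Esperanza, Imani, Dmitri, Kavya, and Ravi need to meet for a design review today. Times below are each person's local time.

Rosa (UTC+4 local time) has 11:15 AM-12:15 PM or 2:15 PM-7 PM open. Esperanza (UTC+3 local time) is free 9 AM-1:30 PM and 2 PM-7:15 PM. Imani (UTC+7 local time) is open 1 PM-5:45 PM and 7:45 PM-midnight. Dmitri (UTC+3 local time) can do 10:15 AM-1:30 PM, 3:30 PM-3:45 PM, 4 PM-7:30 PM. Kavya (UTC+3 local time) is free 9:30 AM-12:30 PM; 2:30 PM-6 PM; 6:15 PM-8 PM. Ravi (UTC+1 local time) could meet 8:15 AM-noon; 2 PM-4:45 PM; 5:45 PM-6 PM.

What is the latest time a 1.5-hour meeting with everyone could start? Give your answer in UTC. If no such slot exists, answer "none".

Rosa in UTC: 07:15-08:15, 10:15-15:00 (subtract 4h to convert from UTC+4).
Esperanza in UTC: 06:00-10:30, 11:00-16:15 (subtract 3h to convert from UTC+3).
Imani in UTC: 06:00-10:45, 12:45-17:00 (subtract 7h to convert from UTC+7).
Dmitri in UTC: 07:15-10:30, 12:30-12:45, 13:00-16:30 (subtract 3h to convert from UTC+3).
Kavya in UTC: 06:30-09:30, 11:30-15:00, 15:15-17:00 (subtract 3h to convert from UTC+3).
Ravi in UTC: 07:15-11:00, 13:00-15:45, 16:45-17:00 (subtract 1h to convert from UTC+1).
Rosa ∩ Esperanza: 07:15-08:15, 10:15-10:30, 11:00-15:00.
Rosa ∩ Esperanza ∩ Imani: 07:15-08:15, 10:15-10:30, 12:45-15:00.
Rosa ∩ Esperanza ∩ Imani ∩ Dmitri: 07:15-08:15, 10:15-10:30, 13:00-15:00.
Rosa ∩ Esperanza ∩ Imani ∩ Dmitri ∩ Kavya: 07:15-08:15, 13:00-15:00.
Rosa ∩ Esperanza ∩ Imani ∩ Dmitri ∩ Kavya ∩ Ravi: 07:15-08:15, 13:00-15:00.
The last common window of at least 90 minutes is 13:00-15:00; a 90-minute meeting can start as late as 13:30 and still end by 15:00.

13:30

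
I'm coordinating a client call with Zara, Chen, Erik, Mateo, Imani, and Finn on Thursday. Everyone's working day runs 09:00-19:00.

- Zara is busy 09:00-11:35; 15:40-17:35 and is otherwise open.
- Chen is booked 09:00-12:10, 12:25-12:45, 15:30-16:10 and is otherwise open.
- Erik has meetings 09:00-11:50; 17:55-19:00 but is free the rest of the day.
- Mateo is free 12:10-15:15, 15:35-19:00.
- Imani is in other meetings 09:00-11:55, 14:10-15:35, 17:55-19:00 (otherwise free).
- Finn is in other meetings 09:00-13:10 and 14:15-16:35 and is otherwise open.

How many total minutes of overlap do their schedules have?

80

Zara free: 11:35-15:40, 17:35-19:00 (invert busy blocks within the working day).
Chen free: 12:10-12:25, 12:45-15:30, 16:10-19:00 (invert busy blocks within the working day).
Erik free: 11:50-17:55 (invert busy blocks within the working day).
Mateo free: 12:10-15:15, 15:35-19:00.
Imani free: 11:55-14:10, 15:35-17:55 (invert busy blocks within the working day).
Finn free: 13:10-14:15, 16:35-19:00 (invert busy blocks within the working day).
Zara ∩ Chen: 12:10-12:25, 12:45-15:30, 17:35-19:00.
Zara ∩ Chen ∩ Erik: 12:10-12:25, 12:45-15:30, 17:35-17:55.
Zara ∩ Chen ∩ Erik ∩ Mateo: 12:10-12:25, 12:45-15:15, 17:35-17:55.
Zara ∩ Chen ∩ Erik ∩ Mateo ∩ Imani: 12:10-12:25, 12:45-14:10, 17:35-17:55.
Zara ∩ Chen ∩ Erik ∩ Mateo ∩ Imani ∩ Finn: 13:10-14:10, 17:35-17:55.
Those are the intersection windows.
Summing the common windows: 60 + 20 = 80 minutes.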